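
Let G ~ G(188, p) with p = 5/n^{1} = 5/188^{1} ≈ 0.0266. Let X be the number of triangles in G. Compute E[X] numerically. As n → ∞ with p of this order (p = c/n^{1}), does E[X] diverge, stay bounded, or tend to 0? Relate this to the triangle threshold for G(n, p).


Number of potential triangles: C(188, 3) = 1089836.
Each occurs with probability p³ ≈ (0.0266)³ ≈ 1.88121e-05.
By linearity: E[X] = C(188, 3)·p³ ≈ 1089836 · 1.88121e-05 ≈ 20.502.
Here α = 1, so p = 5/n is exactly at the triangle threshold p ~ 1/n. Asymptotically E[X] → c³/6 = 5³/6 = 125/6 ≈ 20.833, a bounded constant. In this regime the triangle count is asymptotically Poisson(c³/6).

E[X] ≈ 20.502; in regime p = Θ(1/n^{1}) E[X] stays bounded (at the triangle threshold p ~ 1/n).


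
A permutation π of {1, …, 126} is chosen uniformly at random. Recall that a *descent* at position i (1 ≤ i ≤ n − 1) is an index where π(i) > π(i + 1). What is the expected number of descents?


Write X = Σ X_I over i = 1, …, 125, with X_I the indicator of one descent.
There are 125 indicators.
For each fixed i, the pair (π(i), π(i+1)) is a uniformly random ordered pair of distinct values from {1, …, 126}; by symmetry P[π(i) > π(i+1)] = 1/2.
By linearity: E[X] = 125 · (1/2) = (126 − 1) · (1/2) = 125/2 ≈ 62.500.

E[X] = 125/2 = 62.500.


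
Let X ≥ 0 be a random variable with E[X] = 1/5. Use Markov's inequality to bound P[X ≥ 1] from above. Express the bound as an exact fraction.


μ = E[X] = 1/5, a = 1.
Markov: P[X ≥ 1] ≤ μ/a = (1/5)/1 = 1/5.
Numerically: ≈ 0.200.
(Since a = 1 > μ = 0.200, the bound 1/5 is < 1 and informative.)

P[X ≥ 1] ≤ 1/5 ≈ 0.200.


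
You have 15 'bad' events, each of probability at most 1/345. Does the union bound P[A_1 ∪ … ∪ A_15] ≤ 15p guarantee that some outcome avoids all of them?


Union bound: P[∪_{i=1}^{15} A_i] ≤ Σ_i P[A_i] ≤ 15·p = 15·(1/345) = 1/23.
Numerically: 1/23 ≈ 0.04348.
Is 1/23 < 1? YES.
Since P[∪ A_i] ≤ 1/23 < 1, the complement has P[∩ A_i^c] ≥ 1 − 1/23 = 22/23 > 0, so some outcome avoids every A_i.

15·p = 1/23 ≈ 0.04348; existence CERTIFIED by the union bound.


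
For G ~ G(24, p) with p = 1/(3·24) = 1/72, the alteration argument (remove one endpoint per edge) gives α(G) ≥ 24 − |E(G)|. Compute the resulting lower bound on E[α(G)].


E[|E(G)|] = C(24, 2)·p = 276 · (1/72) = 23/6.
E[α(G)] ≥ n − E[|E(G)|] = 24 − 23/6 = 121/6.
Numerically: ≈ 20.167.
(This is only a lower bound; the true E[α(G)] may be larger.)

E[α(G)] ≥ 121/6 ≈ 20.167.


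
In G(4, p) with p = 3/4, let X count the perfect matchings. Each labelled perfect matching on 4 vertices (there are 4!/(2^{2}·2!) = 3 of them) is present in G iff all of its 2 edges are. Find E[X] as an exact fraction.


K_4 has 4!/(2^{2}·2!) = 3 labelled perfect matchings.
For each such perfect matching H, let X_H = 1 if all 2 edges of H are present in G. Then P[X_H = 1] = p^{2} = (3/4)^{2} = 9/16.
Summing the indicators: E[X] = Σ_H E[X_H] = 3 · p^{2} = 3 · 9/16 = 27/16.
Numerically: E[X] ≈ 1.6875.

E[X] = 3 · (3/4)^{2} = 27/16 ≈ 1.6875.


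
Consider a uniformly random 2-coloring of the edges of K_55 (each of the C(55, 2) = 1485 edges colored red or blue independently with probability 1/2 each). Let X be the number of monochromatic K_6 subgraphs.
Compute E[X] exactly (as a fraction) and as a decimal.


Let X = Σ_S X_S over the C(55, 6) = 28989675 subsets S of size 6, where X_S = 1 if the K_6 on S is monochromatic.
For a fixed S, the K_6 on S has C(6, 2) = 15 edges. P[all 15 edges red] = (1/2)^15, and likewise for blue, so P[monochromatic] = 2·(1/2)^15 = 2^{1 − 15} = 1/16384.
By linearity of expectation: E[X] = C(55, 6) · 2^{1 − 15} = 28989675 · 1/16384 = 28989675/16384.
Numerically: E[X] ≈ 1769.38934.

E[X] = C(55,6)·2^(1−C(6,2)) = 28989675/16384 ≈ 1769.38934.


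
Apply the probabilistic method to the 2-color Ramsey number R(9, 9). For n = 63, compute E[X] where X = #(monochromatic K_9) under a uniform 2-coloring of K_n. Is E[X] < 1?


E[X] = C(63, 9) · 2^{1 − 36} = 23667689815 · 2^{−35} = 23667689815/34359738368.
As a reduced fraction: E[X] = 23667689815/34359738368 ≈ 0.6888204.
Is E[X] < 1? YES.
Since E[X] < 1, there exists a 2-coloring of K_{63} with no monochromatic K_9; hence R(9, 9) > 63.

E[X] = 23667689815/34359738368 ≈ 0.6888204; E[X] < 1, so R(9, 9) > 63.


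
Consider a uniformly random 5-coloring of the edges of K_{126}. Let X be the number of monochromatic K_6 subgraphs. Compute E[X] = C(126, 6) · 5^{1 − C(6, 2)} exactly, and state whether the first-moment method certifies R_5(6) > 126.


E[X] = C(126, 6) · 5^{1 − 15} = 4925156775 · 5^{−14} = 4925156775/6103515625.
As a reduced fraction: E[X] = 197006271/244140625 ≈ 0.8069.
Is E[X] < 1? YES.
Since E[X] < 1, there exists a 5-coloring of K_{126} with no monochromatic K_6; hence R_5(6) > 126.

E[X] = 197006271/244140625 ≈ 0.8069; E[X] < 1, so R_5(6) > 126.


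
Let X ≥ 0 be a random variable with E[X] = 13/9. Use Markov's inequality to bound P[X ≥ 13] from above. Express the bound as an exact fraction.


μ = E[X] = 13/9, a = 13.
Markov: P[X ≥ 13] ≤ μ/a = (13/9)/13 = 1/9.
Numerically: ≈ 0.111111.
(Since a = 13 > μ = 1.444444, the bound 1/9 is < 1 and informative.)

P[X ≥ 13] ≤ 1/9 ≈ 0.111111.


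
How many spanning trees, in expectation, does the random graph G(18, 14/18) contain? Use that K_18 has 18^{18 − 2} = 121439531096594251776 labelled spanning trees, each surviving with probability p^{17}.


K_18 has 18^{18 − 2} = 121439531096594251776 labelled spanning trees.
For each such spanning tree H, let X_H = 1 if all 17 edges of H are present in G. Then P[X_H = 1] = p^{17} = (7/9)^{17} = 232630513987207/16677181699666569.
By linearity: E[X] = Σ_H E[X_H] = 121439531096594251776 · p^{17} = 121439531096594251776 · 232630513987207/16677181699666569 = 15245673364665597952/9.
Numerically: E[X] ≈ 1.694e+18.

E[X] = 121439531096594251776 · (7/9)^{17} = 15245673364665597952/9 ≈ 1.694e+18.


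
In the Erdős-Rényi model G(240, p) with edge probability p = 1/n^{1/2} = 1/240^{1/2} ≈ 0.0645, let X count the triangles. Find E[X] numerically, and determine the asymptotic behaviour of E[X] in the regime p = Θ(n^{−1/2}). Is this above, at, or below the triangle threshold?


Number of potential triangles: C(240, 3) = 2275280.
Each occurs with probability p³ ≈ (0.0645)³ ≈ 2.68957e-04.
By linearity: E[X] = C(240, 3)·p³ ≈ 2275280 · 2.68957e-04 ≈ 611.953.
Since α = 1/2 < 1, p = c/n^{1/2} ≫ 1/n is above the triangle threshold p ~ 1/n. Asymptotically E[X] ~ (c³/6)·n^{3(1−α)} = (1³/6)·n^{1.5} → ∞; triangles are abundant w.h.p.

E[X] ≈ 611.953; in regime p = Θ(1/n^{1/2}) E[X] diverges (above the triangle threshold p ~ 1/n).


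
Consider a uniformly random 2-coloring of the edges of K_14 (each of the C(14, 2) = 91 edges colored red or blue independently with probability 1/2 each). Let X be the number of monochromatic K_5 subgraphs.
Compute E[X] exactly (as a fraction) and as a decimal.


Let X = Σ_S X_S over the C(14, 5) = 2002 subsets S of size 5, where X_S = 1 if the K_5 on S is monochromatic.
For a fixed S, the K_5 on S has C(5, 2) = 10 edges. P[all 10 edges red] = (1/2)^10, and likewise for blue, so P[monochromatic] = 2·(1/2)^10 = 2^{1 − 10} = 1/512.
Summing: E[X] = C(14, 5) · 2^{1 − 10} = 2002 · 1/512 = 1001/256.
Numerically: E[X] ≈ 3.9102.

E[X] = C(14,5)·2^(1−C(5,2)) = 1001/256 ≈ 3.9102.


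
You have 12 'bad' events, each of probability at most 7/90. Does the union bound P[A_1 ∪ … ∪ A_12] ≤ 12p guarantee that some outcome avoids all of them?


Union bound: P[∪_{i=1}^{12} A_i] ≤ Σ_i P[A_i] ≤ 12·p = 12·(7/90) = 14/15.
Numerically: 14/15 ≈ 0.9333.
Is 14/15 < 1? YES.
Since P[∪ A_i] ≤ 14/15 < 1, the complement has P[∩ A_i^c] ≥ 1 − 14/15 = 1/15 > 0, so some outcome avoids every A_i.

12·p = 14/15 ≈ 0.9333; existence CERTIFIED by the union bound.


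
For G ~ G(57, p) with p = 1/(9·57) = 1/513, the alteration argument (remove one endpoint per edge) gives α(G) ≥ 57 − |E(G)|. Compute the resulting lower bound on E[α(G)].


E[|E(G)|] = C(57, 2)·p = 1596 · (1/513) = 28/9.
E[α(G)] ≥ n − E[|E(G)|] = 57 − 28/9 = 485/9.
Numerically: ≈ 53.88889.
(This is only a lower bound; the true E[α(G)] may be larger.)

E[α(G)] ≥ 485/9 ≈ 53.88889.


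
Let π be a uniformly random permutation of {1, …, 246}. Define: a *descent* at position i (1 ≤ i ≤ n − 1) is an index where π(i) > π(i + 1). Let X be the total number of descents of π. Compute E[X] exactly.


Write X = Σ X_I over i = 1, …, 245, with X_I the indicator of one descent.
There are 245 indicators.
For each fixed i, the pair (π(i), π(i+1)) is a uniformly random ordered pair of distinct values from {1, …, 246}; by symmetry P[π(i) > π(i+1)] = 1/2.
By linearity: E[X] = 245 · (1/2) = (246 − 1) · (1/2) = 245/2 ≈ 122.500000.

E[X] = 245/2 = 122.500000.


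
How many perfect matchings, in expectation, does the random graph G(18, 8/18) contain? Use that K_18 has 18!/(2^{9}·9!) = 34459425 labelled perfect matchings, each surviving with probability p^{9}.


K_18 has 18!/(2^{9}·9!) = 34459425 labelled perfect matchings.
For each such perfect matching H, let X_H = 1 if all 9 edges of H are present in G. Then P[X_H = 1] = p^{9} = (4/9)^{9} = 262144/387420489.
By linearity: E[X] = Σ_H E[X_H] = 34459425 · p^{9} = 34459425 · 262144/387420489 = 111522611200/4782969.
Numerically: E[X] ≈ 23317.

E[X] = 34459425 · (4/9)^{9} = 111522611200/4782969 ≈ 23317.


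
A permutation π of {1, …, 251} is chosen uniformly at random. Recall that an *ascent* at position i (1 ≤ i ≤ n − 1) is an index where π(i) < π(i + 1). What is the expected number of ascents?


Write X = Σ X_I over i = 1, …, 250, with X_I the indicator of one ascent.
There are 250 indicators.
For each fixed i, the pair (π(i), π(i+1)) is a uniformly random ordered pair of distinct values from {1, …, 251}; by symmetry P[π(i) < π(i+1)] = 1/2.
By linearity: E[X] = 250 · (1/2) = (251 − 1) · (1/2) = 125 ≈ 125.000.

E[X] = 125 = 125.000.


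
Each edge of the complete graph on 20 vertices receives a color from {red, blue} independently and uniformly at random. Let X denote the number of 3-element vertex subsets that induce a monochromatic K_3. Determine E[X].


Let X = Σ_S X_S over the C(20, 3) = 1140 subsets S of size 3, where X_S = 1 if the K_3 on S is monochromatic.
For a fixed S, the K_3 on S has C(3, 2) = 3 edges. P[all 3 edges red] = (1/2)^3, and likewise for blue, so P[monochromatic] = 2·(1/2)^3 = 2^{1 − 3} = 1/4.
By linearity: E[X] = C(20, 3) · 2^{1 − 3} = 1140 · 1/4 = 285.
Numerically: E[X] ≈ 285.0000.

E[X] = C(20,3)·2^(1−C(3,2)) = 285 ≈ 285.0000.


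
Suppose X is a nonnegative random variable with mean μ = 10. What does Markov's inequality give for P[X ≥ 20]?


μ = E[X] = 10, a = 20.
Markov: P[X ≥ 20] ≤ μ/a = (10)/20 = 1/2.
Numerically: ≈ 0.500.
(Since a = 20 > μ = 10.000, the bound 1/2 is < 1 and informative.)

P[X ≥ 20] ≤ 1/2 ≈ 0.500.


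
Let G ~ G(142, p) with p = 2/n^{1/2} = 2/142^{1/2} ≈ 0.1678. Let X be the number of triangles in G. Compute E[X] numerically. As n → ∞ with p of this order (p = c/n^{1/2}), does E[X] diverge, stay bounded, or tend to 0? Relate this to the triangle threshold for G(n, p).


Number of potential triangles: C(142, 3) = 467180.
Each occurs with probability p³ ≈ (0.1678)³ ≈ 4.727782e-03.
By linearity: E[X] = C(142, 3)·p³ ≈ 467180 · 4.727782e-03 ≈ 2208.7253.
Since α = 1/2 < 1, p = c/n^{1/2} ≫ 1/n is above the triangle threshold p ~ 1/n. Asymptotically E[X] ~ (c³/6)·n^{3(1−α)} = (2³/6)·n^{1.5} → ∞; triangles are abundant w.h.p.

E[X] ≈ 2208.7253; in regime p = Θ(1/n^{1/2}) E[X] diverges (above the triangle threshold p ~ 1/n).


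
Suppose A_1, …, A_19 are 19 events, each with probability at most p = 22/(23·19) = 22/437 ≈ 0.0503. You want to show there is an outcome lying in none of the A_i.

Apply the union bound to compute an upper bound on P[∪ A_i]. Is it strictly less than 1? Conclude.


Union bound: P[∪_{i=1}^{19} A_i] ≤ Σ_i P[A_i] ≤ 19·p = 19·(22/437) = 22/23.
Numerically: 22/23 ≈ 0.9565.
Is 22/23 < 1? YES.
Since P[∪ A_i] ≤ 22/23 < 1, the complement has P[∩ A_i^c] ≥ 1 − 22/23 = 1/23 > 0, so some outcome avoids every A_i.

19·p = 22/23 ≈ 0.9565; existence CERTIFIED by the union bound.


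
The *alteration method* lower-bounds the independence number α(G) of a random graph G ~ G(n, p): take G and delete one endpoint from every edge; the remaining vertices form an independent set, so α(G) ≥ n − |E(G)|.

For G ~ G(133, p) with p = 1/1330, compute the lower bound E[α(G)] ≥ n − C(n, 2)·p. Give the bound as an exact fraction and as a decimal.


E[|E(G)|] = C(133, 2)·p = 8778 · (1/1330) = 33/5.
E[α(G)] ≥ n − E[|E(G)|] = 133 − 33/5 = 632/5.
Numerically: ≈ 126.40000.
(This is only a lower bound; the true E[α(G)] may be larger.)

E[α(G)] ≥ 632/5 ≈ 126.40000.


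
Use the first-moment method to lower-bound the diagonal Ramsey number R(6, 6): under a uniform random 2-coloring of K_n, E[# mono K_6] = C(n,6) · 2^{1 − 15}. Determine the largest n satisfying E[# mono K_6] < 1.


We need C(n, 6) · 2^{1 − 15} < 1, i.e. C(n, 6) < 2^{15 − 1} = 16384.
Check values of n near the boundary:
  n = 14: C(14, 6) = 3003; 3003 < 16384? YES
  n = 15: C(15, 6) = 5005; 5005 < 16384? YES
  n = 16: C(16, 6) = 8008; 8008 < 16384? YES
  n = 17: C(17, 6) = 12376; 12376 < 16384? YES
  n = 18: C(18, 6) = 18564; 18564 < 16384? NO
  n = 19: C(19, 6) = 27132; 27132 < 16384? NO
The largest n with C(n, 6) < 16384 is n = 17 (where E[X] = 1547/2048 ≈ 0.755371). Hence R(6, 6) > 17, i.e. R(6, 6) ≥ 18.

Largest n = 17; hence R(6, 6) > 17.


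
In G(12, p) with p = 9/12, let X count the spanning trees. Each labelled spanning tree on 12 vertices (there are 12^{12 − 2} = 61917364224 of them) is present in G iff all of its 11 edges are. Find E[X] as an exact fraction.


K_12 has 12^{12 − 2} = 61917364224 labelled spanning trees.
For each such spanning tree H, let X_H = 1 if all 11 edges of H are present in G. Then P[X_H = 1] = p^{11} = (3/4)^{11} = 177147/4194304.
By linearity of expectation: E[X] = Σ_H E[X_H] = 61917364224 · p^{11} = 61917364224 · 177147/4194304 = 10460353203/4.
Numerically: E[X] ≈ 2.62e+09.

E[X] = 61917364224 · (3/4)^{11} = 10460353203/4 ≈ 2.62e+09.


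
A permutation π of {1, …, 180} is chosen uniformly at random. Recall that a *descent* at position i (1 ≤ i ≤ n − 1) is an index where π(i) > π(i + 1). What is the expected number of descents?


Write X = Σ X_I over i = 1, …, 179, with X_I the indicator of one descent.
There are 179 indicators.
For each fixed i, the pair (π(i), π(i+1)) is a uniformly random ordered pair of distinct values from {1, …, 180}; by symmetry P[π(i) > π(i+1)] = 1/2.
By linearity: E[X] = 179 · (1/2) = (180 − 1) · (1/2) = 179/2 ≈ 89.5000.

E[X] = 179/2 = 89.5000.


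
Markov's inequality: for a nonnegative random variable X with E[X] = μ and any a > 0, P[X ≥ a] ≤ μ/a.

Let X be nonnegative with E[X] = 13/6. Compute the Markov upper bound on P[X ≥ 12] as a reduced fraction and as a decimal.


μ = E[X] = 13/6, a = 12.
Markov: P[X ≥ 12] ≤ μ/a = (13/6)/12 = 13/72.
Numerically: ≈ 0.1806.
(Since a = 12 > μ = 2.1667, the bound 13/72 is < 1 and informative.)

P[X ≥ 12] ≤ 13/72 ≈ 0.1806.


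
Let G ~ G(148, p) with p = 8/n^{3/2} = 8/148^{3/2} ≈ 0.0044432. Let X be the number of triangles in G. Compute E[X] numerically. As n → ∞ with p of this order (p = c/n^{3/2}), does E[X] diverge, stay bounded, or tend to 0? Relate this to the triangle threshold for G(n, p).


Number of potential triangles: C(148, 3) = 529396.
Each occurs with probability p³ ≈ (0.0044432)³ ≈ 8.7718711e-08.
By linearity: E[X] = C(148, 3)·p³ ≈ 529396 · 8.7718711e-08 ≈ 0.04644.
Since α = 3/2 > 1, p = c/n^{3/2} = o(1/n) is below the triangle threshold p ~ 1/n. Asymptotically E[X] ~ (c³/6)·n^{3(1−α)} = (8³/6)·n^{-1.5} → 0, so by Markov's inequality G has no triangles w.h.p.

E[X] ≈ 0.04644; in regime p = Θ(1/n^{3/2}) E[X] tends to 0 (below the triangle threshold p ~ 1/n).


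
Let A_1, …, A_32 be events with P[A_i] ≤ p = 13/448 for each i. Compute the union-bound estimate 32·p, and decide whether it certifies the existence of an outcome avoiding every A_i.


Union bound: P[∪_{i=1}^{32} A_i] ≤ Σ_i P[A_i] ≤ 32·p = 32·(13/448) = 13/14.
Numerically: 13/14 ≈ 0.929.
Is 13/14 < 1? YES.
Since P[∪ A_i] ≤ 13/14 < 1, the complement has P[∩ A_i^c] ≥ 1 − 13/14 = 1/14 > 0, so some outcome avoids every A_i.

32·p = 13/14 ≈ 0.929; existence CERTIFIED by the union bound.


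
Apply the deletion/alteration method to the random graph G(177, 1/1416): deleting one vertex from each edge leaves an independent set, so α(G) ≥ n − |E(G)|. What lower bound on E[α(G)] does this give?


E[|E(G)|] = C(177, 2)·p = 15576 · (1/1416) = 11.
E[α(G)] ≥ n − E[|E(G)|] = 177 − 11 = 166.
Numerically: ≈ 166.000000.
(This is only a lower bound; the true E[α(G)] may be larger.)

E[α(G)] ≥ 166 ≈ 166.000000.


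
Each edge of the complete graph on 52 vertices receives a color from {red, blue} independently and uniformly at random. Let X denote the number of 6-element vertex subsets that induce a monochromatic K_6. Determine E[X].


Let X = Σ_S X_S over the C(52, 6) = 20358520 subsets S of size 6, where X_S = 1 if the K_6 on S is monochromatic.
For a fixed S, the K_6 on S has C(6, 2) = 15 edges. P[all 15 edges red] = (1/2)^15, and likewise for blue, so P[monochromatic] = 2·(1/2)^15 = 2^{1 − 15} = 1/16384.
By linearity: E[X] = C(52, 6) · 2^{1 − 15} = 20358520 · 1/16384 = 2544815/2048.
Numerically: E[X] ≈ 1242.585449.

E[X] = C(52,6)·2^(1−C(6,2)) = 2544815/2048 ≈ 1242.585449.


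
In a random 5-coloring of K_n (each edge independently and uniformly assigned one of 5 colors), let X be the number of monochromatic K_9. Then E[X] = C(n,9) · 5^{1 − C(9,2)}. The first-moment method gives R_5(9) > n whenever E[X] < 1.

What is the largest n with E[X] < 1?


We need C(n, 9) · 5^{1 − 36} < 1, i.e. C(n, 9) < 5^{36 − 1} = 2910383045673370361328125.
Check values of n near the boundary:
  n = 2170: C(2170, 9) = 2891746779868845075610510; 2891746779868845075610510 < 2910383045673370361328125? YES
  n = 2171: C(2171, 9) = 2903784578674959601827205; 2903784578674959601827205 < 2910383045673370361328125? YES
  n = 2172: C(2172, 9) = 2915866900084148060642020; 2915866900084148060642020 < 2910383045673370361328125? NO
  n = 2173: C(2173, 9) = 2927993888115921319674265; 2927993888115921319674265 < 2910383045673370361328125? NO
  n = 2174: C(2174, 9) = 2940165687188920530702934; 2940165687188920530702934 < 2910383045673370361328125? NO
The largest n with C(n, 9) < 2910383045673370361328125 is n = 2171 (where E[X] = 580756915734991920365441/582076609134674072265625 ≈ 0.9977). Hence R_5(9) > 2171, i.e. R_5(9) ≥ 2172.

Largest n = 2171; hence R_5(9) > 2171.


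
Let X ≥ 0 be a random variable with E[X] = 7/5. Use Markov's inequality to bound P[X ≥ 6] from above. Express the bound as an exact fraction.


μ = E[X] = 7/5, a = 6.
Markov: P[X ≥ 6] ≤ μ/a = (7/5)/6 = 7/30.
Numerically: ≈ 0.233333.
(Since a = 6 > μ = 1.400000, the bound 7/30 is < 1 and informative.)

P[X ≥ 6] ≤ 7/30 ≈ 0.233333.


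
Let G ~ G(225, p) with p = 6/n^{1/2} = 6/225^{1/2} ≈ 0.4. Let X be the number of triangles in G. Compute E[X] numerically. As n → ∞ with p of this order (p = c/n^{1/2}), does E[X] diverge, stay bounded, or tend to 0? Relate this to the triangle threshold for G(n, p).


Number of potential triangles: C(225, 3) = 1873200.
Each occurs with probability p³ ≈ (0.4)³ ≈ 6.4000000e-02.
By linearity: E[X] = C(225, 3)·p³ ≈ 1873200 · 6.4000000e-02 ≈ 119884.80000.
Since α = 1/2 < 1, p = c/n^{1/2} ≫ 1/n is above the triangle threshold p ~ 1/n. Asymptotically E[X] ~ (c³/6)·n^{3(1−α)} = (6³/6)·n^{1.5} → ∞; triangles are abundant w.h.p.

E[X] ≈ 119884.80000; in regime p = Θ(1/n^{1/2}) E[X] diverges (above the triangle threshold p ~ 1/n).


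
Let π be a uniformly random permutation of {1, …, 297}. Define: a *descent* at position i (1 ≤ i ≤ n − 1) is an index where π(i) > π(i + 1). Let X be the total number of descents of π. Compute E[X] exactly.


Write X = Σ X_I over i = 1, …, 296, with X_I the indicator of one descent.
There are 296 indicators.
For each fixed i, the pair (π(i), π(i+1)) is a uniformly random ordered pair of distinct values from {1, …, 297}; by symmetry P[π(i) > π(i+1)] = 1/2.
By linearity: E[X] = 296 · (1/2) = (297 − 1) · (1/2) = 148 ≈ 148.0000.

E[X] = 148 = 148.0000.


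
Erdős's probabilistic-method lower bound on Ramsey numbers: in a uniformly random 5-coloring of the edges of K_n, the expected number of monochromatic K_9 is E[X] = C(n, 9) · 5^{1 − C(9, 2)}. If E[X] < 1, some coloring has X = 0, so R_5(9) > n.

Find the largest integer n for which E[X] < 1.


We need C(n, 9) · 5^{1 − 36} < 1, i.e. C(n, 9) < 5^{36 − 1} = 2910383045673370361328125.
Check values of n near the boundary:
  n = 2168: C(2168, 9) = 2867804175977929537095120; 2867804175977929537095120 < 2910383045673370361328125? YES
  n = 2169: C(2169, 9) = 2879753360044504243499683; 2879753360044504243499683 < 2910383045673370361328125? YES
  n = 2170: C(2170, 9) = 2891746779868845075610510; 2891746779868845075610510 < 2910383045673370361328125? YES
  n = 2171: C(2171, 9) = 2903784578674959601827205; 2903784578674959601827205 < 2910383045673370361328125? YES
  n = 2172: C(2172, 9) = 2915866900084148060642020; 2915866900084148060642020 < 2910383045673370361328125? NO
  n = 2173: C(2173, 9) = 2927993888115921319674265; 2927993888115921319674265 < 2910383045673370361328125? NO
  n = 2174: C(2174, 9) = 2940165687188920530702934; 2940165687188920530702934 < 2910383045673370361328125? NO
The largest n with C(n, 9) < 2910383045673370361328125 is n = 2171 (where E[X] = 580756915734991920365441/582076609134674072265625 ≈ 0.997733). Hence R_5(9) > 2171, i.e. R_5(9) ≥ 2172.

Largest n = 2171; hence R_5(9) > 2171.


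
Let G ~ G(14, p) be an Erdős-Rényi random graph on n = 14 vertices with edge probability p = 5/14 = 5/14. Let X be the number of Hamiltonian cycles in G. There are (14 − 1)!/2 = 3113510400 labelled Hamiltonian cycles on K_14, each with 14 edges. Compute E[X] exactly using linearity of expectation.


K_14 has (14 − 1)!/2 = 3113510400 labelled Hamiltonian cycles.
For each such Hamiltonian cycle H, let X_H = 1 if all 14 edges of H are present in G. Then P[X_H = 1] = p^{14} = (5/14)^{14} = 6103515625/11112006825558016.
By linearity of expectation: E[X] = Σ_H E[X_H] = 3113510400 · p^{14} = 3113510400 · 6103515625/11112006825558016 = 5302276611328125/3100448333024.
Numerically: E[X] ≈ 1710.

E[X] = 3113510400 · (5/14)^{14} = 5302276611328125/3100448333024 ≈ 1710.


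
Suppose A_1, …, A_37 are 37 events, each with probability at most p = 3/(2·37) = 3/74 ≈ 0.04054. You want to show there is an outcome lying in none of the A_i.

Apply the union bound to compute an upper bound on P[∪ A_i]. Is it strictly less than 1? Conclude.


Union bound: P[∪_{i=1}^{37} A_i] ≤ Σ_i P[A_i] ≤ 37·p = 37·(3/74) = 3/2.
Numerically: 3/2 ≈ 1.50000.
Is 3/2 < 1? NO.
Since the bound 3/2 is ≥ 1, the union bound is uninformative here; it does NOT by itself certify existence.

37·p = 3/2 ≈ 1.50000; existence NOT certified by the union bound.


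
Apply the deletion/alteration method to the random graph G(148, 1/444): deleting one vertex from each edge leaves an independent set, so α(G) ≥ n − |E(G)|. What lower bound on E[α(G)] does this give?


E[|E(G)|] = C(148, 2)·p = 10878 · (1/444) = 49/2.
E[α(G)] ≥ n − E[|E(G)|] = 148 − 49/2 = 247/2.
Numerically: ≈ 123.5000.
(This is only a lower bound; the true E[α(G)] may be larger.)

E[α(G)] ≥ 247/2 ≈ 123.5000.


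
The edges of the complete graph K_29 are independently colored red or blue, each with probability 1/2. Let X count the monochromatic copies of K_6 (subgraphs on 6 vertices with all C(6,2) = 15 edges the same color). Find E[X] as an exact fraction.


Let X = Σ_S X_S over the C(29, 6) = 475020 subsets S of size 6, where X_S = 1 if the K_6 on S is monochromatic.
For a fixed S, the K_6 on S has C(6, 2) = 15 edges. P[all 15 edges red] = (1/2)^15, and likewise for blue, so P[monochromatic] = 2·(1/2)^15 = 2^{1 − 15} = 1/16384.
By linearity of expectation: E[X] = C(29, 6) · 2^{1 − 15} = 475020 · 1/16384 = 118755/4096.
Numerically: E[X] ≈ 28.9929.

E[X] = C(29,6)·2^(1−C(6,2)) = 118755/4096 ≈ 28.9929.


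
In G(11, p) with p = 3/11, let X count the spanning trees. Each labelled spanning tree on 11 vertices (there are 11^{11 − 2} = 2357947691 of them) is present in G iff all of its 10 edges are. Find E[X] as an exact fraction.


K_11 has 11^{11 − 2} = 2357947691 labelled spanning trees.
For each such spanning tree H, let X_H = 1 if all 10 edges of H are present in G. Then P[X_H = 1] = p^{10} = (3/11)^{10} = 59049/25937424601.
By linearity: E[X] = Σ_H E[X_H] = 2357947691 · p^{10} = 2357947691 · 59049/25937424601 = 59049/11.
Numerically: E[X] ≈ 5.37e+03.

E[X] = 2357947691 · (3/11)^{10} = 59049/11 ≈ 5.37e+03.


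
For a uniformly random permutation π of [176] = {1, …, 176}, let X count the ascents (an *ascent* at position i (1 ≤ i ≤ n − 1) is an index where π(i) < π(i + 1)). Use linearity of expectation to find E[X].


Write X = Σ X_I over i = 1, …, 175, with X_I the indicator of one ascent.
There are 175 indicators.
For each fixed i, the pair (π(i), π(i+1)) is a uniformly random ordered pair of distinct values from {1, …, 176}; by symmetry P[π(i) < π(i+1)] = 1/2.
By linearity: E[X] = 175 · (1/2) = (176 − 1) · (1/2) = 175/2 ≈ 87.50000.

E[X] = 175/2 = 87.50000.


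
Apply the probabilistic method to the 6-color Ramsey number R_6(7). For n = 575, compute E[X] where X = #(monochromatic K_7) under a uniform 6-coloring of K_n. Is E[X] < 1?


E[X] = C(575, 7) · 6^{1 − 21} = 3974871393896975 · 6^{−20} = 3974871393896975/3656158440062976.
As a reduced fraction: E[X] = 3974871393896975/3656158440062976 ≈ 1.087172.
Is E[X] < 1? NO.
Since E[X] ≥ 1, the first-moment bound is inconclusive at n = 575; it does NOT by itself certify R_6(7) > 575.

E[X] = 3974871393896975/3656158440062976 ≈ 1.087172; E[X] ≥ 1; first-moment method inconclusive here.


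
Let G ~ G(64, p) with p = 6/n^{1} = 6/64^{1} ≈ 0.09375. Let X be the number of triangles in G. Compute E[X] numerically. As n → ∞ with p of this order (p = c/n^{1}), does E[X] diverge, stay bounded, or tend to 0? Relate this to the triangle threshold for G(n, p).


Number of potential triangles: C(64, 3) = 41664.
Each occurs with probability p³ ≈ (0.09375)³ ≈ 8.2397461e-04.
By linearity: E[X] = C(64, 3)·p³ ≈ 41664 · 8.2397461e-04 ≈ 34.33008.
Here α = 1, so p = 6/n is exactly at the triangle threshold p ~ 1/n. Asymptotically E[X] → c³/6 = 6³/6 = 36 ≈ 36.00000, a bounded constant. In this regime the triangle count is asymptotically Poisson(c³/6).

E[X] ≈ 34.33008; in regime p = Θ(1/n^{1}) E[X] stays bounded (at the triangle threshold p ~ 1/n).


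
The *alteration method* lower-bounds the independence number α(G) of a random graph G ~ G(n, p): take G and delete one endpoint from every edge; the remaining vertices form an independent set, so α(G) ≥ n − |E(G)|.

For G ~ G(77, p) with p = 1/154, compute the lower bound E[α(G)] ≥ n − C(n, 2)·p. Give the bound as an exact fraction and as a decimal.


E[|E(G)|] = C(77, 2)·p = 2926 · (1/154) = 19.
E[α(G)] ≥ n − E[|E(G)|] = 77 − 19 = 58.
Numerically: ≈ 58.000000.
(This is only a lower bound; the true E[α(G)] may be larger.)

E[α(G)] ≥ 58 ≈ 58.000000.


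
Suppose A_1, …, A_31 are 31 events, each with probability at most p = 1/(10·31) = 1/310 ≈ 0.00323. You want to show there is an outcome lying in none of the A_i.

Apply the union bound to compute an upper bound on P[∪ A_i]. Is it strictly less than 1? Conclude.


Union bound: P[∪_{i=1}^{31} A_i] ≤ Σ_i P[A_i] ≤ 31·p = 31·(1/310) = 1/10.
Numerically: 1/10 ≈ 0.10000.
Is 1/10 < 1? YES.
Since P[∪ A_i] ≤ 1/10 < 1, the complement has P[∩ A_i^c] ≥ 1 − 1/10 = 9/10 > 0, so some outcome avoids every A_i.

31·p = 1/10 ≈ 0.10000; existence CERTIFIED by the union bound.


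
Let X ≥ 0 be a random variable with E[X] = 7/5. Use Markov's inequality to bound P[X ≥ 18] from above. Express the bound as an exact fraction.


μ = E[X] = 7/5, a = 18.
Markov: P[X ≥ 18] ≤ μ/a = (7/5)/18 = 7/90.
Numerically: ≈ 0.078.
(Since a = 18 > μ = 1.400, the bound 7/90 is < 1 and informative.)

P[X ≥ 18] ≤ 7/90 ≈ 0.078.


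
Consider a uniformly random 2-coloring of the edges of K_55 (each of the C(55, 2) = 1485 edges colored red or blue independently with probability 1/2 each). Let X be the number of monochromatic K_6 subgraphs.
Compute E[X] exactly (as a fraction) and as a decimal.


Let X = Σ_S X_S over the C(55, 6) = 28989675 subsets S of size 6, where X_S = 1 if the K_6 on S is monochromatic.
For a fixed S, the K_6 on S has C(6, 2) = 15 edges. P[all 15 edges red] = (1/2)^15, and likewise for blue, so P[monochromatic] = 2·(1/2)^15 = 2^{1 − 15} = 1/16384.
By linearity of expectation: E[X] = C(55, 6) · 2^{1 − 15} = 28989675 · 1/16384 = 28989675/16384.
Numerically: E[X] ≈ 1769.389.

E[X] = C(55,6)·2^(1−C(6,2)) = 28989675/16384 ≈ 1769.389.


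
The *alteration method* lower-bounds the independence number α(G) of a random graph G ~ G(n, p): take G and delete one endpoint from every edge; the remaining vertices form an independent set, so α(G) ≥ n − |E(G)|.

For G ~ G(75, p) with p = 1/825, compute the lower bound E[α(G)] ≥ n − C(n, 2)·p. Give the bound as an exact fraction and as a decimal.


E[|E(G)|] = C(75, 2)·p = 2775 · (1/825) = 37/11.
E[α(G)] ≥ n − E[|E(G)|] = 75 − 37/11 = 788/11.
Numerically: ≈ 71.6364.
(This is only a lower bound; the true E[α(G)] may be larger.)

E[α(G)] ≥ 788/11 ≈ 71.6364.


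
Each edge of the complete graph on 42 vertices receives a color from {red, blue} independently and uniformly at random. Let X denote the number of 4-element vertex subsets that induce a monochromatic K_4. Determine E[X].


Let X = Σ_S X_S over the C(42, 4) = 111930 subsets S of size 4, where X_S = 1 if the K_4 on S is monochromatic.
For a fixed S, the K_4 on S has C(4, 2) = 6 edges. P[all 6 edges red] = (1/2)^6, and likewise for blue, so P[monochromatic] = 2·(1/2)^6 = 2^{1 − 6} = 1/32.
By linearity of expectation: E[X] = C(42, 4) · 2^{1 − 6} = 111930 · 1/32 = 55965/16.
Numerically: E[X] ≈ 3497.812500.

E[X] = C(42,4)·2^(1−C(4,2)) = 55965/16 ≈ 3497.812500.


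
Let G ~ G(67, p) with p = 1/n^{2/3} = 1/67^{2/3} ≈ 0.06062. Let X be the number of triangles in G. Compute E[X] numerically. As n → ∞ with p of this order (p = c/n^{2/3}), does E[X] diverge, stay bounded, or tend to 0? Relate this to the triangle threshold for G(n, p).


Number of potential triangles: C(67, 3) = 47905.
Each occurs with probability p³ ≈ (0.06062)³ ≈ 2.2276676e-04.
By linearity: E[X] = C(67, 3)·p³ ≈ 47905 · 2.2276676e-04 ≈ 10.67164.
Since α = 2/3 < 1, p = c/n^{2/3} ≫ 1/n is above the triangle threshold p ~ 1/n. Asymptotically E[X] ~ (c³/6)·n^{3(1−α)} = (1³/6)·n^{1} → ∞; triangles are abundant w.h.p.

E[X] ≈ 10.67164; in regime p = Θ(1/n^{2/3}) E[X] diverges (above the triangle threshold p ~ 1/n).


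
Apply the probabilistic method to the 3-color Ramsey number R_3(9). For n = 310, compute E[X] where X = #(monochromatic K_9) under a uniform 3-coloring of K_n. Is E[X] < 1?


E[X] = C(310, 9) · 3^{1 − 36} = 64802334749614660 · 3^{−35} = 64802334749614660/50031545098999707.
As a reduced fraction: E[X] = 64802334749614660/50031545098999707 ≈ 1.295.
Is E[X] < 1? NO.
Since E[X] ≥ 1, the first-moment bound is inconclusive at n = 310; it does NOT by itself certify R_3(9) > 310.

E[X] = 64802334749614660/50031545098999707 ≈ 1.295; E[X] ≥ 1; first-moment method inconclusive here.


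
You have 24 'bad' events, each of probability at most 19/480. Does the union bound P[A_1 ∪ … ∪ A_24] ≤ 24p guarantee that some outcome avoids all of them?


Union bound: P[∪_{i=1}^{24} A_i] ≤ Σ_i P[A_i] ≤ 24·p = 24·(19/480) = 19/20.
Numerically: 19/20 ≈ 0.95000.
Is 19/20 < 1? YES.
Since P[∪ A_i] ≤ 19/20 < 1, the complement has P[∩ A_i^c] ≥ 1 − 19/20 = 1/20 > 0, so some outcome avoids every A_i.

24·p = 19/20 ≈ 0.95000; existence CERTIFIED by the union bound.


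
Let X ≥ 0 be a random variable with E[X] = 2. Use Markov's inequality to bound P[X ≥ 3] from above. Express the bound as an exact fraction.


μ = E[X] = 2, a = 3.
Markov: P[X ≥ 3] ≤ μ/a = (2)/3 = 2/3.
Numerically: ≈ 0.666667.
(Since a = 3 > μ = 2.000000, the bound 2/3 is < 1 and informative.)

P[X ≥ 3] ≤ 2/3 ≈ 0.666667.


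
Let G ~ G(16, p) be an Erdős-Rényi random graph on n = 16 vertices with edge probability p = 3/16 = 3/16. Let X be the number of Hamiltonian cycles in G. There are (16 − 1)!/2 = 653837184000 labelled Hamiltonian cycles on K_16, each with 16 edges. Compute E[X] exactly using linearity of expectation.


K_16 has (16 − 1)!/2 = 653837184000 labelled Hamiltonian cycles.
For each such Hamiltonian cycle H, let X_H = 1 if all 16 edges of H are present in G. Then P[X_H = 1] = p^{16} = (3/16)^{16} = 43046721/18446744073709551616.
By linearity: E[X] = Σ_H E[X_H] = 653837184000 · p^{16} = 653837184000 · 43046721/18446744073709551616 = 27485885585032875/18014398509481984.
Numerically: E[X] ≈ 1.53.

E[X] = 653837184000 · (3/16)^{16} = 27485885585032875/18014398509481984 ≈ 1.53.


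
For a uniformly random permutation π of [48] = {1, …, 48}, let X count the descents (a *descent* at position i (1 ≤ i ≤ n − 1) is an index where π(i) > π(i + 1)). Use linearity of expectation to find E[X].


Write X = Σ X_I over i = 1, …, 47, with X_I the indicator of one descent.
There are 47 indicators.
For each fixed i, the pair (π(i), π(i+1)) is a uniformly random ordered pair of distinct values from {1, …, 48}; by symmetry P[π(i) > π(i+1)] = 1/2.
By linearity: E[X] = 47 · (1/2) = (48 − 1) · (1/2) = 47/2 ≈ 23.50000.

E[X] = 47/2 = 23.50000.


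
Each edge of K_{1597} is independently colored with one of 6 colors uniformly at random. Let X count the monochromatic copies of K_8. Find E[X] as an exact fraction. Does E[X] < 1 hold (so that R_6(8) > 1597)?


E[X] = C(1597, 8) · 6^{1 − 28} = 1031080153060953275445 · 6^{−27} = 1031080153060953275445/1023490369077469249536.
As a reduced fraction: E[X] = 38188153817072343535/37907050706572935168 ≈ 1.007416.
Is E[X] < 1? NO.
Since E[X] ≥ 1, the first-moment bound is inconclusive at n = 1597; it does NOT by itself certify R_6(8) > 1597.

E[X] = 38188153817072343535/37907050706572935168 ≈ 1.007416; E[X] ≥ 1; first-moment method inconclusive here.


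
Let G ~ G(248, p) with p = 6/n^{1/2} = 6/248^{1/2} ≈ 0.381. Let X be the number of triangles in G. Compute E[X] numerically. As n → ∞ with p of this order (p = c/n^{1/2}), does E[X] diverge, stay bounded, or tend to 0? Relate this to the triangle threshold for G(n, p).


Number of potential triangles: C(248, 3) = 2511496.
Each occurs with probability p³ ≈ (0.381)³ ≈ 5.5306507e-02.
By linearity: E[X] = C(248, 3)·p³ ≈ 2511496 · 5.5306507e-02 ≈ 138902.07090.
Since α = 1/2 < 1, p = c/n^{1/2} ≫ 1/n is above the triangle threshold p ~ 1/n. Asymptotically E[X] ~ (c³/6)·n^{3(1−α)} = (6³/6)·n^{1.5} → ∞; triangles are abundant w.h.p.

E[X] ≈ 138902.07090; in regime p = Θ(1/n^{1/2}) E[X] diverges (above the triangle threshold p ~ 1/n).


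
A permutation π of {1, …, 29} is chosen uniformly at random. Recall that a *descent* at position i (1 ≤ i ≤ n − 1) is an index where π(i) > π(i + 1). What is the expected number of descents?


Write X = Σ X_I over i = 1, …, 28, with X_I the indicator of one descent.
There are 28 indicators.
For each fixed i, the pair (π(i), π(i+1)) is a uniformly random ordered pair of distinct values from {1, …, 29}; by symmetry P[π(i) > π(i+1)] = 1/2.
By linearity: E[X] = 28 · (1/2) = (29 − 1) · (1/2) = 14 ≈ 14.000000.

E[X] = 14 = 14.000000.


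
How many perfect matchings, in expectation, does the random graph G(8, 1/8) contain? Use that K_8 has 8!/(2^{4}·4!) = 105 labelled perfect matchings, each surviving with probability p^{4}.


K_8 has 8!/(2^{4}·4!) = 105 labelled perfect matchings.
For each such perfect matching H, let X_H = 1 if all 4 edges of H are present in G. Then P[X_H = 1] = p^{4} = (1/8)^{4} = 1/4096.
By linearity of expectation: E[X] = Σ_H E[X_H] = 105 · p^{4} = 105 · 1/4096 = 105/4096.
Numerically: E[X] ≈ 0.025635.

E[X] = 105 · (1/8)^{4} = 105/4096 ≈ 0.025635.


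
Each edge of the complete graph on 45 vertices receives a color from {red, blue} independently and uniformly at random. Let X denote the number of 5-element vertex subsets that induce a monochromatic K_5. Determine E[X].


Let X = Σ_S X_S over the C(45, 5) = 1221759 subsets S of size 5, where X_S = 1 if the K_5 on S is monochromatic.
For a fixed S, the K_5 on S has C(5, 2) = 10 edges. P[all 10 edges red] = (1/2)^10, and likewise for blue, so P[monochromatic] = 2·(1/2)^10 = 2^{1 − 10} = 1/512.
By linearity of expectation: E[X] = C(45, 5) · 2^{1 − 10} = 1221759 · 1/512 = 1221759/512.
Numerically: E[X] ≈ 2386.248.

E[X] = C(45,5)·2^(1−C(5,2)) = 1221759/512 ≈ 2386.248.


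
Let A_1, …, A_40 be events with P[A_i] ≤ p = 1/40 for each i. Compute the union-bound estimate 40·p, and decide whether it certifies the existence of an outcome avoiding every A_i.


Union bound: P[∪_{i=1}^{40} A_i] ≤ Σ_i P[A_i] ≤ 40·p = 40·(1/40) = 1.
Numerically: 1 ≈ 1.0000.
Is 1 < 1? NO.
Since the bound 1 is ≥ 1, the union bound is uninformative here; it does NOT by itself certify existence.

40·p = 1 ≈ 1.0000; existence NOT certified by the union bound.


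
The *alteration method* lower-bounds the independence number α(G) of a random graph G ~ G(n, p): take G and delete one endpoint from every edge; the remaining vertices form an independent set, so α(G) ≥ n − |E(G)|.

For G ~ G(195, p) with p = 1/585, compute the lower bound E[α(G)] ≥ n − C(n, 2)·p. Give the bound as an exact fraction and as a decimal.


E[|E(G)|] = C(195, 2)·p = 18915 · (1/585) = 97/3.
E[α(G)] ≥ n − E[|E(G)|] = 195 − 97/3 = 488/3.
Numerically: ≈ 162.6667.
(This is only a lower bound; the true E[α(G)] may be larger.)

E[α(G)] ≥ 488/3 ≈ 162.6667.


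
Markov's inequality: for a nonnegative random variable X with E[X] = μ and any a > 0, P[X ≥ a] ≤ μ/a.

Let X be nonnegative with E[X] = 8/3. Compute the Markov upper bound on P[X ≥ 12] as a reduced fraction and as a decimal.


μ = E[X] = 8/3, a = 12.
Markov: P[X ≥ 12] ≤ μ/a = (8/3)/12 = 2/9.
Numerically: ≈ 0.222222.
(Since a = 12 > μ = 2.666667, the bound 2/9 is < 1 and informative.)

P[X ≥ 12] ≤ 2/9 ≈ 0.222222.


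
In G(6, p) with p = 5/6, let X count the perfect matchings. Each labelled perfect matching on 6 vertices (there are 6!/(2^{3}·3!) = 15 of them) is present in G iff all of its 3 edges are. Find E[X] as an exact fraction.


K_6 has 6!/(2^{3}·3!) = 15 labelled perfect matchings.
For each such perfect matching H, let X_H = 1 if all 3 edges of H are present in G. Then P[X_H = 1] = p^{3} = (5/6)^{3} = 125/216.
Summing the indicators: E[X] = Σ_H E[X_H] = 15 · p^{3} = 15 · 125/216 = 625/72.
Numerically: E[X] ≈ 8.68.

E[X] = 15 · (5/6)^{3} = 625/72 ≈ 8.68.


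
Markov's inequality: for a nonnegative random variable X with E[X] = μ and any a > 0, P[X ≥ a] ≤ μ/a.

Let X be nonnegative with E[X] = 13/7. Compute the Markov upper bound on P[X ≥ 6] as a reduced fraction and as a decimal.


μ = E[X] = 13/7, a = 6.
Markov: P[X ≥ 6] ≤ μ/a = (13/7)/6 = 13/42.
Numerically: ≈ 0.30952.
(Since a = 6 > μ = 1.85714, the bound 13/42 is < 1 and informative.)

P[X ≥ 6] ≤ 13/42 ≈ 0.30952.
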